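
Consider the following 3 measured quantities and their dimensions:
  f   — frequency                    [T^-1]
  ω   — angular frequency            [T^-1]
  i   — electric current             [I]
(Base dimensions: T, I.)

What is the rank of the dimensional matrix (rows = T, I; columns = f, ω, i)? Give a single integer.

2

Dimensional matrix (T×I by f×ω×i):
  T: [-1 -1  0]
  I: [ 0  0  1]
Echelon form has 2 nonzero rows (pivots: f,i)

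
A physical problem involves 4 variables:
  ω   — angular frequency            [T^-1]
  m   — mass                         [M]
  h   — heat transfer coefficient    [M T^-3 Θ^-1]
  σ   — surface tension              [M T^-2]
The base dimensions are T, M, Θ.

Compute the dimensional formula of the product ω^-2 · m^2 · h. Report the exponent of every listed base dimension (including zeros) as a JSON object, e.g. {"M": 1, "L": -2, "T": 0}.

Exponent matrix [T,M,Θ] × [ω,m,h,σ]:
  T: [-1  0 -3 -2]
  M: [ 0  1  1  1]
  Θ: [ 0  0 -1  0]
  [T]: (-2)·-1+(2)·0+(1)·-3 = -1
  [M]: (-2)·0+(2)·1+(1)·1 = 3
  [Θ]: (-2)·0+(2)·0+(1)·-1 = -1
⇒ T^-1 M^3 Θ^-1

{"T": -1, "M": 3, "Θ": -1}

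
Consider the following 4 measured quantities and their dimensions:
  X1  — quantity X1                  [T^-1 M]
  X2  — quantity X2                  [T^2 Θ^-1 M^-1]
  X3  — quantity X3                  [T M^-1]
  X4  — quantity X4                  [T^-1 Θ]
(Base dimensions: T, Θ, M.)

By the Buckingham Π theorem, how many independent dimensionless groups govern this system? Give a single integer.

Write exponents as rows T,Θ,M / cols X1,X2,X3,X4:
  T: [-1  2  1 -1]
  Θ: [ 0 -1  0  1]
  M: [ 1 -1 -1  0]
Row reduction gives pivot columns X1,X2; rank = 2
4 vars − rank 2 = 2 Π groups

2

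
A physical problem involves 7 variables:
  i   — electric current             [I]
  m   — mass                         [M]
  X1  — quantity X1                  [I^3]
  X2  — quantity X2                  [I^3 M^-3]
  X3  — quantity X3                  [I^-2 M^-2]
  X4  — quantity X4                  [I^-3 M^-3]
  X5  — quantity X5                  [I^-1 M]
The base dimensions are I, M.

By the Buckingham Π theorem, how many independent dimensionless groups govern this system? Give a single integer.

Write exponents as rows I,M / cols i,m,X1,X2,X3,X4,X5:
  I: [ 1  0  3  3 -2 -3 -1]
  M: [ 0  1  0 -3 -2 -3  1]
Row reduction gives pivot columns i,m; rank = 2
7 vars − rank 2 = 5 Π groups

5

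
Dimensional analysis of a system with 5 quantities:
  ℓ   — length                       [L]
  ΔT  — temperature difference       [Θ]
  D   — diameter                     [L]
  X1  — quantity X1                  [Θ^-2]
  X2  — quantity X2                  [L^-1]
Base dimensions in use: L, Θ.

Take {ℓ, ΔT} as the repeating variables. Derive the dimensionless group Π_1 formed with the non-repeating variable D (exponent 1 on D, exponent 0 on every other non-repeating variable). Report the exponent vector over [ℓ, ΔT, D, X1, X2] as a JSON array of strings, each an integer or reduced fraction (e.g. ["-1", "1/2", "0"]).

Write exponents as rows L,Θ / cols ℓ,ΔT,D,X1,X2:
  L: [ 1  0  1  0 -1]
  Θ: [ 0  1  0 -2  0]
Row reduction gives pivot columns ℓ,ΔT; rank = 2
Repeat: ℓ,ΔT; free: D,X1,X2
RREF:
  r0: [   1    0    1    0   -1]
  r1: [   0    1    0   -2    0]
Fix exponent of D at 1, X1 at 0, X2 at 0; solve each RREF row for its pivot's exponent:
  r0: exp(ℓ) + (1)·1 = 0 ⇒ exp(ℓ) = -1
  r1: exp(ΔT) + (0)·1 = 0 ⇒ exp(ΔT) = 0
Π_1 = ℓ^-1 · D

["-1", "0", "1", "0", "0"]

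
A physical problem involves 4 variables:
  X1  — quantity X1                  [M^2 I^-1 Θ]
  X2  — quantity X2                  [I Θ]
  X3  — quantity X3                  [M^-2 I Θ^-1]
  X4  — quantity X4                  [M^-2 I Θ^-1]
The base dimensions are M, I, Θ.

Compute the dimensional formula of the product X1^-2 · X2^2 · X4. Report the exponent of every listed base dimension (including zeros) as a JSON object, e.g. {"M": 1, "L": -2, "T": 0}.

{"M": -6, "I": 5, "Θ": -1}

Write exponents as rows M,I,Θ / cols X1,X2,X3,X4:
  M: [ 2  0 -2 -2]
  I: [-1  1  1  1]
  Θ: [ 1  1 -1 -1]
  [M]: (-2)·2+(2)·0+(1)·-2 = -6
  [I]: (-2)·-1+(2)·1+(1)·1 = 5
  [Θ]: (-2)·1+(2)·1+(1)·-1 = -1
⇒ M^-6 I^5 Θ^-1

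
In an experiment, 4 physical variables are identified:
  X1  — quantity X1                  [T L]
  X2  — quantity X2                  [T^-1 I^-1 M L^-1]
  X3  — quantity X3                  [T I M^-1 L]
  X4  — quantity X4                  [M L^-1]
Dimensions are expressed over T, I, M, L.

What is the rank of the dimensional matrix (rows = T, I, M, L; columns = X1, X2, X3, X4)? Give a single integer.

3

Exponent matrix [T,I,M,L] × [X1,X2,X3,X4]:
  T: [ 1 -1  1  0]
  I: [ 0 -1  1  0]
  M: [ 0  1 -1  1]
  L: [ 1 -1  1 -1]
Row reduction gives pivot columns X1,X2,X4; rank = 3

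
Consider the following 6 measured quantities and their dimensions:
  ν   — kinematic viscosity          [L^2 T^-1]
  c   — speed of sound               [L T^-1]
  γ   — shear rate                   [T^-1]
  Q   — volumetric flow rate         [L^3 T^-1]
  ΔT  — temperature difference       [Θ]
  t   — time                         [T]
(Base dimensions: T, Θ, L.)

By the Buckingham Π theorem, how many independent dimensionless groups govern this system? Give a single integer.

3

Exponent matrix [T,Θ,L] × [ν,c,γ,Q,ΔT,t]:
  T: [-1 -1 -1 -1  0  1]
  Θ: [ 0  0  0  0  1  0]
  L: [ 2  1  0  3  0  0]
RREF → pivots at {ν,c,ΔT} ⇒ r = 3
6 vars − rank 3 = 3 Π groups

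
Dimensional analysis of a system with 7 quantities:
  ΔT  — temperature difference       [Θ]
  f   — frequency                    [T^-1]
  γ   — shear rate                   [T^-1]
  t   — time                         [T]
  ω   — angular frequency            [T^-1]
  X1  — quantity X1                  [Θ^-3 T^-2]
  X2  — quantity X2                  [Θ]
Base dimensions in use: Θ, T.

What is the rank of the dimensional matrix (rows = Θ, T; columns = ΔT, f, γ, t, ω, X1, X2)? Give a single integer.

Exponent matrix [Θ,T] × [ΔT,f,γ,t,ω,X1,X2]:
  Θ: [ 1  0  0  0  0 -3  1]
  T: [ 0 -1 -1  1 -1 -2  0]
Echelon form has 2 nonzero rows (pivots: ΔT,f)

2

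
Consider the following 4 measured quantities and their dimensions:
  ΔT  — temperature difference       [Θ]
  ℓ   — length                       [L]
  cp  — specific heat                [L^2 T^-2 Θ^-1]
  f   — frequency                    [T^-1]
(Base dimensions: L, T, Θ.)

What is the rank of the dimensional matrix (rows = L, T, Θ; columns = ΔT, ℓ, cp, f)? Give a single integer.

3

Dimensional matrix (L×T×Θ by ΔT×ℓ×cp×f):
  L: [ 0  1  2  0]
  T: [ 0  0 -2 -1]
  Θ: [ 1  0 -1  0]
Row reduction gives pivot columns ΔT,ℓ,cp; rank = 3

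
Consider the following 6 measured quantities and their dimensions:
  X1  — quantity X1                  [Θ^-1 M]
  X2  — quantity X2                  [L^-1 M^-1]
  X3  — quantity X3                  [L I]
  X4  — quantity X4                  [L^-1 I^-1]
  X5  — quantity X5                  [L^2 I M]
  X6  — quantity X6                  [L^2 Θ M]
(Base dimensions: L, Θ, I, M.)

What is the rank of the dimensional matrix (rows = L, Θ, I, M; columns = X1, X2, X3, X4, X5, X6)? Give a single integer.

Exponent matrix [L,Θ,I,M] × [X1,X2,X3,X4,X5,X6]:
  L: [ 0 -1  1 -1  2  2]
  Θ: [-1  0  0  0  0  1]
  I: [ 0  0  1 -1  1  0]
  M: [ 1 -1  0  0  1  1]
RREF → pivots at {X1,X2,X3} ⇒ r = 3

3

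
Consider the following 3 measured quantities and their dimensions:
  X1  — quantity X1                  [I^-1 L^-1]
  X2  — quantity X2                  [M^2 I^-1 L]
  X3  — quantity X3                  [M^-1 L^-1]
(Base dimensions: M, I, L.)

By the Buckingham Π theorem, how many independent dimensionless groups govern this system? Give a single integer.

1

Exponent matrix [M,I,L] × [X1,X2,X3]:
  M: [ 0  2 -1]
  I: [-1 -1  0]
  L: [-1  1 -1]
RREF → pivots at {X1,X2} ⇒ r = 2
n=3, r=2 ⇒ 1 dimensionless group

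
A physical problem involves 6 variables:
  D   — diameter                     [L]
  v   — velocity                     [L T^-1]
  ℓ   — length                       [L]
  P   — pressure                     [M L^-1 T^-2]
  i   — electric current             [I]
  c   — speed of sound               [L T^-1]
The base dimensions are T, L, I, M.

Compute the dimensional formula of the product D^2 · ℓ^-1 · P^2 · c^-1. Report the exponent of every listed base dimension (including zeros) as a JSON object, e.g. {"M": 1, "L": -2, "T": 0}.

{"T": -3, "L": -2, "I": 0, "M": 2}

Exponent matrix [T,L,I,M] × [D,v,ℓ,P,i,c]:
  T: [ 0 -1  0 -2  0 -1]
  L: [ 1  1  1 -1  0  1]
  I: [ 0  0  0  0  1  0]
  M: [ 0  0  0  1  0  0]
  [T]: (2)·0+(-1)·0+(2)·-2+(-1)·-1 = -3
  [L]: (2)·1+(-1)·1+(2)·-1+(-1)·1 = -2
  [I]: (2)·0+(-1)·0+(2)·0+(-1)·0 = 0
  [M]: (2)·0+(-1)·0+(2)·1+(-1)·0 = 2
⇒ T^-3 L^-2 M^2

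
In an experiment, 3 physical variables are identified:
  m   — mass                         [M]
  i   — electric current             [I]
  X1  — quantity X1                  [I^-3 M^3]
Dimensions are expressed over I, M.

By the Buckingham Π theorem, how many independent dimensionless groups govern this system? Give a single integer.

Exponent matrix [I,M] × [m,i,X1]:
  I: [ 0  1 -3]
  M: [ 1  0  3]
Echelon form has 2 nonzero rows (pivots: m,i)
3 vars − rank 2 = 1 Π group

1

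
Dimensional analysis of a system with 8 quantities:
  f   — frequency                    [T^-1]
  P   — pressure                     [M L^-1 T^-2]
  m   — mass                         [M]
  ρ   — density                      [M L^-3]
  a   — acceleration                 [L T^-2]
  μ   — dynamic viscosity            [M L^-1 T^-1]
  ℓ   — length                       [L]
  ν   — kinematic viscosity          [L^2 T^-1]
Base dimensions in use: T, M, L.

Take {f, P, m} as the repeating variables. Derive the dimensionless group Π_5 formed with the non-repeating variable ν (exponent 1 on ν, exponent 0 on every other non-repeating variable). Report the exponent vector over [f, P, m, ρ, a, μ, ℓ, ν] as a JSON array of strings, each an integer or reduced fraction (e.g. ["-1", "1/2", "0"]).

["-5", "2", "-2", "0", "0", "0", "0", "1"]

Dimensional matrix (T×M×L by f×P×m×ρ×a×μ×ℓ×ν):
  T: [-1 -2  0  0 -2 -1  0 -1]
  M: [ 0  1  1  1  0  1  0  0]
  L: [ 0 -1  0 -3  1 -1  1  2]
Row reduction gives pivot columns f,P,m; rank = 3
Repeat: f,P,m; free: ρ,a,μ,ℓ,ν
RREF:
  r0: [   1    0    0   -6    4   -1    2    5]
  r1: [   0    1    0    3   -1    1   -1   -2]
  r2: [   0    0    1   -2    1    0    1    2]
Fix exponent of ν at 1, ρ at 0, a at 0, μ at 0, ℓ at 0; solve each RREF row for its pivot's exponent:
  r0: exp(f) + (5)·1 = 0 ⇒ exp(f) = -5
  r1: exp(P) + (-2)·1 = 0 ⇒ exp(P) = 2
  r2: exp(m) + (2)·1 = 0 ⇒ exp(m) = -2
Π_5 = f^-5 · P^2 · m^-2 · ν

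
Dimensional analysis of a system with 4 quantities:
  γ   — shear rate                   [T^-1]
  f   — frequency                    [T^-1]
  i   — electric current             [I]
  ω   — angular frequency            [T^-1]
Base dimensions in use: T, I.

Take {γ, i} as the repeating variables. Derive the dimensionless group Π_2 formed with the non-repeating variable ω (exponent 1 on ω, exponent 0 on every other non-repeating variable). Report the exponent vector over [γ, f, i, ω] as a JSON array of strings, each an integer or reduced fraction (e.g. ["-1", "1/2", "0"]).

Dimensional matrix (T×I by γ×f×i×ω):
  T: [-1 -1  0 -1]
  I: [ 0  0  1  0]
Echelon form has 2 nonzero rows (pivots: γ,i)
Pivot set = {γ,i}, free = {f,ω}
RREF:
  r0: [   1    1    0    1]
  r1: [   0    0    1    0]
Fix exponent of ω at 1, f at 0; solve each RREF row for its pivot's exponent:
  r0: exp(γ) + (1)·1 = 0 ⇒ exp(γ) = -1
  r1: exp(i) + (0)·1 = 0 ⇒ exp(i) = 0
Π_2 = γ^-1 · ω

["-1", "0", "0", "1"]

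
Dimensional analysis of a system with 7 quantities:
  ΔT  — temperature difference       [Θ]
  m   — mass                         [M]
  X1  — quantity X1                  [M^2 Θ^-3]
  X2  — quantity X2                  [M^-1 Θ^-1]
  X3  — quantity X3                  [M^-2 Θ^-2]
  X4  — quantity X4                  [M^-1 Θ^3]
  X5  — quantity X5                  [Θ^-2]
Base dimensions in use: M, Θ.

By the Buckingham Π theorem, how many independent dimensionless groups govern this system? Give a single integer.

5

Write exponents as rows M,Θ / cols ΔT,m,X1,X2,X3,X4,X5:
  M: [ 0  1  2 -1 -2 -1  0]
  Θ: [ 1  0 -3 -1 -2  3 -2]
Row reduction gives pivot columns ΔT,m; rank = 2
Π count = n − r = 7 − 2 = 5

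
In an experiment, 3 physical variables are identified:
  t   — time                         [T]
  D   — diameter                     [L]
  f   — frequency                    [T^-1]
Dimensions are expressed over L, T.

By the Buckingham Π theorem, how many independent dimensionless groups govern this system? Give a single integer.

Write exponents as rows L,T / cols t,D,f:
  L: [ 0  1  0]
  T: [ 1  0 -1]
Row reduction gives pivot columns t,D; rank = 2
Π count = n − r = 3 − 2 = 1

1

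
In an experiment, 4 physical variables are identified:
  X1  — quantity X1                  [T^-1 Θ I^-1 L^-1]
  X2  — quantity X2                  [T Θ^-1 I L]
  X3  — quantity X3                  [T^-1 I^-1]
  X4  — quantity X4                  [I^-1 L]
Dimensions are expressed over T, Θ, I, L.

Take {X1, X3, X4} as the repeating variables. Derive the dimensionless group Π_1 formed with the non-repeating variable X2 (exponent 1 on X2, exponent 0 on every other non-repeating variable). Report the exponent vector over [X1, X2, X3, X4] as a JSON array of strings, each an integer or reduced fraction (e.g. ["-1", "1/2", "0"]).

["1", "1", "0", "0"]

Dimensional matrix (T×Θ×I×L by X1×X2×X3×X4):
  T: [-1  1 -1  0]
  Θ: [ 1 -1  0  0]
  I: [-1  1 -1 -1]
  L: [-1  1  0  1]
RREF → pivots at {X1,X3,X4} ⇒ r = 3
Repeat: X1,X3,X4; free: X2
RREF:
  r0: [   1   -1    0    0]
  r1: [   0    0    1    0]
  r2: [   0    0    0    1]
  r3: [   0    0    0    0]
Fix exponent of X2 at 1; solve each RREF row for its pivot's exponent:
  r0: exp(X1) + (-1)·1 = 0 ⇒ exp(X1) = 1
  r1: exp(X3) + (0)·1 = 0 ⇒ exp(X3) = 0
  r2: exp(X4) + (0)·1 = 0 ⇒ exp(X4) = 0
Π_1 = X1 · X2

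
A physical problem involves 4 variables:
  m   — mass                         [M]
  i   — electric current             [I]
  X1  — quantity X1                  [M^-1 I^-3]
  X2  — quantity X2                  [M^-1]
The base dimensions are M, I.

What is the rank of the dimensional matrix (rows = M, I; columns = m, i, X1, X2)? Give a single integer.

2

Dimensional matrix (M×I by m×i×X1×X2):
  M: [ 1  0 -1 -1]
  I: [ 0  1 -3  0]
Echelon form has 2 nonzero rows (pivots: m,i)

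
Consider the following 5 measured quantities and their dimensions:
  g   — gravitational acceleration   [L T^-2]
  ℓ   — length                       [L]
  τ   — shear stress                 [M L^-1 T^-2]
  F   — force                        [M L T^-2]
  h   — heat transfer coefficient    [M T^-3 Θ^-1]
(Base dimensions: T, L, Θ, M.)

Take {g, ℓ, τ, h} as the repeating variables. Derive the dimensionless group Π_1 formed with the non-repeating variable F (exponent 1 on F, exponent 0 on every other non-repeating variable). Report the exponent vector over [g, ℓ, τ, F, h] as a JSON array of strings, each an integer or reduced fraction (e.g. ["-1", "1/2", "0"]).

["0", "-2", "-1", "1", "0"]

Exponent matrix [T,L,Θ,M] × [g,ℓ,τ,F,h]:
  T: [-2  0 -2 -2 -3]
  L: [ 1  1 -1  1  0]
  Θ: [ 0  0  0  0 -1]
  M: [ 0  0  1  1  1]
Row reduction gives pivot columns g,ℓ,τ,h; rank = 4
Repeat: g,ℓ,τ,h; free: F
RREF:
  r0: [   1    0    0    0    0]
  r1: [   0    1    0    2    0]
  r2: [   0    0    1    1    0]
  r3: [   0    0    0    0    1]
Fix exponent of F at 1; solve each RREF row for its pivot's exponent:
  r0: exp(g) + (0)·1 = 0 ⇒ exp(g) = 0
  r1: exp(ℓ) + (2)·1 = 0 ⇒ exp(ℓ) = -2
  r2: exp(τ) + (1)·1 = 0 ⇒ exp(τ) = -1
  r3: exp(h) + (0)·1 = 0 ⇒ exp(h) = 0
Π_1 = ℓ^-2 · τ^-1 · F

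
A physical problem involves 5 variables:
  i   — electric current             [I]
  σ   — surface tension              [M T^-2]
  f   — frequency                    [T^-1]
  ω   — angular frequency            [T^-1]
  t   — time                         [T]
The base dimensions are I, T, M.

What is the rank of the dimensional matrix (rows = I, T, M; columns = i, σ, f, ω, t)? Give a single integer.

Write exponents as rows I,T,M / cols i,σ,f,ω,t:
  I: [ 1  0  0  0  0]
  T: [ 0 -2 -1 -1  1]
  M: [ 0  1  0  0  0]
Echelon form has 3 nonzero rows (pivots: i,σ,f)

3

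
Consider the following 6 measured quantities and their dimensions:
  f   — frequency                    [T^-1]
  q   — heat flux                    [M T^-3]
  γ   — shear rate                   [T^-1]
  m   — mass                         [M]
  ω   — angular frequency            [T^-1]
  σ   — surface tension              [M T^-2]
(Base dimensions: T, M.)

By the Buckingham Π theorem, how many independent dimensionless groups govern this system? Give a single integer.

4

Dimensional matrix (T×M by f×q×γ×m×ω×σ):
  T: [-1 -3 -1  0 -1 -2]
  M: [ 0  1  0  1  0  1]
Echelon form has 2 nonzero rows (pivots: f,q)
n=6, r=2 ⇒ 4 dimensionless groups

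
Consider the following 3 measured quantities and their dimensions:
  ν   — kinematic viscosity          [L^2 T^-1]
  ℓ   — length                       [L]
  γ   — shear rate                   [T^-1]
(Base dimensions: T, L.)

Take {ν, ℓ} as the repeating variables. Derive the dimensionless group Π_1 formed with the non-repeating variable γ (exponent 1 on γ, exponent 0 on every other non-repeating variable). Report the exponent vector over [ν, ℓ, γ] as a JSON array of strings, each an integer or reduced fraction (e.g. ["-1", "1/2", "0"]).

Write exponents as rows T,L / cols ν,ℓ,γ:
  T: [-1  0 -1]
  L: [ 2  1  0]
Echelon form has 2 nonzero rows (pivots: ν,ℓ)
Pivot set = {ν,ℓ}, free = {γ}
RREF:
  r0: [   1    0    1]
  r1: [   0    1   -2]
Fix exponent of γ at 1; solve each RREF row for its pivot's exponent:
  r0: exp(ν) + (1)·1 = 0 ⇒ exp(ν) = -1
  r1: exp(ℓ) + (-2)·1 = 0 ⇒ exp(ℓ) = 2
Π_1 = ν^-1 · ℓ^2 · γ

["-1", "2", "1"]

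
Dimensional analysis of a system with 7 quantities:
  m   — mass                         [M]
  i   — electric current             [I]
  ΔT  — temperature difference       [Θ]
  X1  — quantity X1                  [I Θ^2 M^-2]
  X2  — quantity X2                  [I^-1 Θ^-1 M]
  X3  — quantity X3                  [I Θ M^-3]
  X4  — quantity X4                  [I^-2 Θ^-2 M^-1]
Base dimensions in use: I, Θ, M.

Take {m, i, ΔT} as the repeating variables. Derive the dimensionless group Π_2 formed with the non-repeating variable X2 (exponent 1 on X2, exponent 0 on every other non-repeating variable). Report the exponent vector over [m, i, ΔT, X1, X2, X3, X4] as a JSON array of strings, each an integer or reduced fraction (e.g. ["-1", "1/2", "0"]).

Write exponents as rows I,Θ,M / cols m,i,ΔT,X1,X2,X3,X4:
  I: [ 0  1  0  1 -1  1 -2]
  Θ: [ 0  0  1  2 -1  1 -2]
  M: [ 1  0  0 -2  1 -3 -1]
RREF → pivots at {m,i,ΔT} ⇒ r = 3
Repeat: m,i,ΔT; free: X1,X2,X3,X4
RREF:
  r0: [   1    0    0   -2    1   -3   -1]
  r1: [   0    1    0    1   -1    1   -2]
  r2: [   0    0    1    2   -1    1   -2]
Fix exponent of X2 at 1, X1 at 0, X3 at 0, X4 at 0; solve each RREF row for its pivot's exponent:
  r0: exp(m) + (1)·1 = 0 ⇒ exp(m) = -1
  r1: exp(i) + (-1)·1 = 0 ⇒ exp(i) = 1
  r2: exp(ΔT) + (-1)·1 = 0 ⇒ exp(ΔT) = 1
Π_2 = m^-1 · i · ΔT · X2

["-1", "1", "1", "0", "1", "0", "0"]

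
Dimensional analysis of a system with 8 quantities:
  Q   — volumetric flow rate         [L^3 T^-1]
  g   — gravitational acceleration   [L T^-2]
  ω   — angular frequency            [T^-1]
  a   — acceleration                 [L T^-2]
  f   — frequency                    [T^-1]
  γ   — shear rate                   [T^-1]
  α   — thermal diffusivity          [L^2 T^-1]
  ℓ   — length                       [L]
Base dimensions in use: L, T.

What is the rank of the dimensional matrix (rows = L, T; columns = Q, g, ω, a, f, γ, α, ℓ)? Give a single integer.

2

Write exponents as rows L,T / cols Q,g,ω,a,f,γ,α,ℓ:
  L: [ 3  1  0  1  0  0  2  1]
  T: [-1 -2 -1 -2 -1 -1 -1  0]
Echelon form has 2 nonzero rows (pivots: Q,g)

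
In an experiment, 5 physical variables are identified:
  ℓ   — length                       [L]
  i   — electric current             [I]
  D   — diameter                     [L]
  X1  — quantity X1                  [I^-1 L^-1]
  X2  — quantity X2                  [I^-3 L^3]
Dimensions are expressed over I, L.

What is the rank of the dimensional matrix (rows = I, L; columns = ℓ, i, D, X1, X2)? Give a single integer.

Write exponents as rows I,L / cols ℓ,i,D,X1,X2:
  I: [ 0  1  0 -1 -3]
  L: [ 1  0  1 -1  3]
Row reduction gives pivot columns ℓ,i; rank = 2

2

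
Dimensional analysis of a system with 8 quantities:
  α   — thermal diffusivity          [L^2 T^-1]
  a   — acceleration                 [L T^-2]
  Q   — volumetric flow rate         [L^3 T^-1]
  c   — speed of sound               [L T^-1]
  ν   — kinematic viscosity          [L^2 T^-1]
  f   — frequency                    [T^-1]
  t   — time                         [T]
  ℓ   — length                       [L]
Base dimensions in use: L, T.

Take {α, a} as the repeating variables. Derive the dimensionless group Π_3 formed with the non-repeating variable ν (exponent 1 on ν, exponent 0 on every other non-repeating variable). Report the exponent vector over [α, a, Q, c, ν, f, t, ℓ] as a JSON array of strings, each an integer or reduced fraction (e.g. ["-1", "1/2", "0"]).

["-1", "0", "0", "0", "1", "0", "0", "0"]

Dimensional matrix (L×T by α×a×Q×c×ν×f×t×ℓ):
  L: [ 2  1  3  1  2  0  0  1]
  T: [-1 -2 -1 -1 -1 -1  1  0]
Echelon form has 2 nonzero rows (pivots: α,a)
Repeat: α,a; free: Q,c,ν,f,t,ℓ
RREF:
  r0: [   1    0  5/3  1/3    1 -1/3  1/3  2/3]
  r1: [   0    1 -1/3  1/3    0  2/3 -2/3 -1/3]
Fix exponent of ν at 1, Q at 0, c at 0, f at 0, t at 0, ℓ at 0; solve each RREF row for its pivot's exponent:
  r0: exp(α) + (1)·1 = 0 ⇒ exp(α) = -1
  r1: exp(a) + (0)·1 = 0 ⇒ exp(a) = 0
Π_3 = α^-1 · ν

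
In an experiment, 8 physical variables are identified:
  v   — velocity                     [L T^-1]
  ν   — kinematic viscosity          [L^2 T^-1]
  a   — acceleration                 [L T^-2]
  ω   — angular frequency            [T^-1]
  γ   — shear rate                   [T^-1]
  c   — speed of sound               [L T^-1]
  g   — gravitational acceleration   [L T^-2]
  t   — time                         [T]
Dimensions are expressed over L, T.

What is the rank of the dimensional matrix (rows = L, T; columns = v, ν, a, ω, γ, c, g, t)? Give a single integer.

Exponent matrix [L,T] × [v,ν,a,ω,γ,c,g,t]:
  L: [ 1  2  1  0  0  1  1  0]
  T: [-1 -1 -2 -1 -1 -1 -2  1]
RREF → pivots at {v,ν} ⇒ r = 2

2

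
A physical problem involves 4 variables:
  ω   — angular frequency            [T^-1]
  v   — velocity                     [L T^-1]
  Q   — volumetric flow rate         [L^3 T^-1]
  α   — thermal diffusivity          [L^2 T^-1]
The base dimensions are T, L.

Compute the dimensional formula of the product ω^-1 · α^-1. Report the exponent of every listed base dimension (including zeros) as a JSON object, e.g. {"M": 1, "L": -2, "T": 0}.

Exponent matrix [T,L] × [ω,v,Q,α]:
  T: [-1 -1 -1 -1]
  L: [ 0  1  3  2]
  [T]: (-1)·-1+(-1)·-1 = 2
  [L]: (-1)·0+(-1)·2 = -2
⇒ T^2 L^-2

{"T": 2, "L": -2}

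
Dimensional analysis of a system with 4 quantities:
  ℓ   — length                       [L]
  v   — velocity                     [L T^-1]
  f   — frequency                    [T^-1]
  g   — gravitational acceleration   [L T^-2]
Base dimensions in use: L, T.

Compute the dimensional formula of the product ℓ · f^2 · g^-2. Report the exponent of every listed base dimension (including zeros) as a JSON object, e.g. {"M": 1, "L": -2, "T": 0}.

Dimensional matrix (L×T by ℓ×v×f×g):
  L: [ 1  1  0  1]
  T: [ 0 -1 -1 -2]
  [L]: (1)·1+(2)·0+(-2)·1 = -1
  [T]: (1)·0+(2)·-1+(-2)·-2 = 2
⇒ L^-1 T^2

{"L": -1, "T": 2}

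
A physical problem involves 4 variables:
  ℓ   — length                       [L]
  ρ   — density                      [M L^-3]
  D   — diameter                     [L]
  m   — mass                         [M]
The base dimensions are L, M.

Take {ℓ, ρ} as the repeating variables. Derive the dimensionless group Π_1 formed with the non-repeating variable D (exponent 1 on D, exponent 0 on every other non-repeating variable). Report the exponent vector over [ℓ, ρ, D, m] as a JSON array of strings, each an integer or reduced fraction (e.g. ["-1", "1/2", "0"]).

["-1", "0", "1", "0"]

Exponent matrix [L,M] × [ℓ,ρ,D,m]:
  L: [ 1 -3  1  0]
  M: [ 0  1  0  1]
RREF → pivots at {ℓ,ρ} ⇒ r = 2
Pivot set = {ℓ,ρ}, free = {D,m}
RREF:
  r0: [   1    0    1    3]
  r1: [   0    1    0    1]
Fix exponent of D at 1, m at 0; solve each RREF row for its pivot's exponent:
  r0: exp(ℓ) + (1)·1 = 0 ⇒ exp(ℓ) = -1
  r1: exp(ρ) + (0)·1 = 0 ⇒ exp(ρ) = 0
Π_1 = ℓ^-1 · D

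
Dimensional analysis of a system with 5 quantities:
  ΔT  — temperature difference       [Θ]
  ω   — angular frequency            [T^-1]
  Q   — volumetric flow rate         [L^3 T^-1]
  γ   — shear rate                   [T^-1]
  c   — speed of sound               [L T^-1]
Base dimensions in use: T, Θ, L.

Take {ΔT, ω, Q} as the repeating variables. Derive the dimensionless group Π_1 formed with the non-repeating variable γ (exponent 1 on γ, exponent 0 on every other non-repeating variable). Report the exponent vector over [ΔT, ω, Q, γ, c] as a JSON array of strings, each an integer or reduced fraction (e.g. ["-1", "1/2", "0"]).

Dimensional matrix (T×Θ×L by ΔT×ω×Q×γ×c):
  T: [ 0 -1 -1 -1 -1]
  Θ: [ 1  0  0  0  0]
  L: [ 0  0  3  0  1]
Echelon form has 3 nonzero rows (pivots: ΔT,ω,Q)
Repeat: ΔT,ω,Q; free: γ,c
RREF:
  r0: [   1    0    0    0    0]
  r1: [   0    1    0    1  2/3]
  r2: [   0    0    1    0  1/3]
Fix exponent of γ at 1, c at 0; solve each RREF row for its pivot's exponent:
  r0: exp(ΔT) + (0)·1 = 0 ⇒ exp(ΔT) = 0
  r1: exp(ω) + (1)·1 = 0 ⇒ exp(ω) = -1
  r2: exp(Q) + (0)·1 = 0 ⇒ exp(Q) = 0
Π_1 = ω^-1 · γ

["0", "-1", "0", "1", "0"]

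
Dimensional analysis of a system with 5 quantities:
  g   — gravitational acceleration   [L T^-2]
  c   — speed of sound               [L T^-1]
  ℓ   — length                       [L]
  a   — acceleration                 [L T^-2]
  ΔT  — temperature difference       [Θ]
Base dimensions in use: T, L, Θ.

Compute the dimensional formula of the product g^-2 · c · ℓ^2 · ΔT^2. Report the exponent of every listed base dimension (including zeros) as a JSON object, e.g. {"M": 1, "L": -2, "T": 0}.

Dimensional matrix (T×L×Θ by g×c×ℓ×a×ΔT):
  T: [-2 -1  0 -2  0]
  L: [ 1  1  1  1  0]
  Θ: [ 0  0  0  0  1]
  [T]: (-2)·-2+(1)·-1+(2)·0+(2)·0 = 3
  [L]: (-2)·1+(1)·1+(2)·1+(2)·0 = 1
  [Θ]: (-2)·0+(1)·0+(2)·0+(2)·1 = 2
⇒ T^3 L Θ^2

{"T": 3, "L": 1, "Θ": 2}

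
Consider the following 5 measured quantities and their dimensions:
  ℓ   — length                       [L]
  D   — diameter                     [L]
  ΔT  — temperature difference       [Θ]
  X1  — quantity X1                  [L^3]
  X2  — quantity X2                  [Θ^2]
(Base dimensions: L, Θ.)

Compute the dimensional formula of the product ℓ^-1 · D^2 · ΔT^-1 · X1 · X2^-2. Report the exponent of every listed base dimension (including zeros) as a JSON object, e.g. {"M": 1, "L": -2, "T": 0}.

{"L": 4, "Θ": -5}

Exponent matrix [L,Θ] × [ℓ,D,ΔT,X1,X2]:
  L: [ 1  1  0  3  0]
  Θ: [ 0  0  1  0  2]
  [L]: (-1)·1+(2)·1+(-1)·0+(1)·3+(-2)·0 = 4
  [Θ]: (-1)·0+(2)·0+(-1)·1+(1)·0+(-2)·2 = -5
⇒ L^4 Θ^-5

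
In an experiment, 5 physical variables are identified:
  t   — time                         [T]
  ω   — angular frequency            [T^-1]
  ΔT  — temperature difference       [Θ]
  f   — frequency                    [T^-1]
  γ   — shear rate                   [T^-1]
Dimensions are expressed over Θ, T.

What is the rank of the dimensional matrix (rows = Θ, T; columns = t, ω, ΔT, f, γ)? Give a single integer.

2

Exponent matrix [Θ,T] × [t,ω,ΔT,f,γ]:
  Θ: [ 0  0  1  0  0]
  T: [ 1 -1  0 -1 -1]
RREF → pivots at {t,ΔT} ⇒ r = 2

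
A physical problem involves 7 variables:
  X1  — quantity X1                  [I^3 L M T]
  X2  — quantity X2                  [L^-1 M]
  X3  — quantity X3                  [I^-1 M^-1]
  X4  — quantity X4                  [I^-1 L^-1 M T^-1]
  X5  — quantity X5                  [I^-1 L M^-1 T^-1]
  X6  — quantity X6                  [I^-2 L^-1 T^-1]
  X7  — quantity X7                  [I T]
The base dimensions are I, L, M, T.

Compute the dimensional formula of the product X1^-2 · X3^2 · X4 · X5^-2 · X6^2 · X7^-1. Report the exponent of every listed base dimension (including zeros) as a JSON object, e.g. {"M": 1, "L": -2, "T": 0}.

{"I": -12, "L": -7, "M": -1, "T": -4}

Write exponents as rows I,L,M,T / cols X1,X2,X3,X4,X5,X6,X7:
  I: [ 3  0 -1 -1 -1 -2  1]
  L: [ 1 -1  0 -1  1 -1  0]
  M: [ 1  1 -1  1 -1  0  0]
  T: [ 1  0  0 -1 -1 -1  1]
  [I]: (-2)·3+(2)·-1+(1)·-1+(-2)·-1+(2)·-2+(-1)·1 = -12
  [L]: (-2)·1+(2)·0+(1)·-1+(-2)·1+(2)·-1+(-1)·0 = -7
  [M]: (-2)·1+(2)·-1+(1)·1+(-2)·-1+(2)·0+(-1)·0 = -1
  [T]: (-2)·1+(2)·0+(1)·-1+(-2)·-1+(2)·-1+(-1)·1 = -4
⇒ I^-12 L^-7 M^-1 T^-4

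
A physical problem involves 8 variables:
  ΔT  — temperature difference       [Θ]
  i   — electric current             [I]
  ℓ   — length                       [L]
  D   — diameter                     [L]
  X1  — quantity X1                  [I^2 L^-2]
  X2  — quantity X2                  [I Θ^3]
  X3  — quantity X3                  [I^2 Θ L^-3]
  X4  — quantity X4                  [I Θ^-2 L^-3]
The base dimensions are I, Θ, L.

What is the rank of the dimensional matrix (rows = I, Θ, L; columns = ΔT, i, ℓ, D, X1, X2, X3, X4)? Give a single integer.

Write exponents as rows I,Θ,L / cols ΔT,i,ℓ,D,X1,X2,X3,X4:
  I: [ 0  1  0  0  2  1  2  1]
  Θ: [ 1  0  0  0  0  3  1 -2]
  L: [ 0  0  1  1 -2  0 -3 -3]
Echelon form has 3 nonzero rows (pivots: ΔT,i,ℓ)

3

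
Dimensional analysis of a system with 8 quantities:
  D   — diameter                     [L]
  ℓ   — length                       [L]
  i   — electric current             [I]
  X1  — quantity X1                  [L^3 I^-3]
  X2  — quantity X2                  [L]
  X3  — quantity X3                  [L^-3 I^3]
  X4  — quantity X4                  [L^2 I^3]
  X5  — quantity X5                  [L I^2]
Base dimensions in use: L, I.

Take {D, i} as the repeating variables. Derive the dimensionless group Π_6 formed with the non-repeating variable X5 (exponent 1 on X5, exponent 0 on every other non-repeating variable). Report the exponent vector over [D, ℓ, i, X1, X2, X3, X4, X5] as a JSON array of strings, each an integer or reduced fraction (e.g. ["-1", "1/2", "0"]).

["-1", "0", "-2", "0", "0", "0", "0", "1"]

Exponent matrix [L,I] × [D,ℓ,i,X1,X2,X3,X4,X5]:
  L: [ 1  1  0  3  1 -3  2  1]
  I: [ 0  0  1 -3  0  3  3  2]
Echelon form has 2 nonzero rows (pivots: D,i)
Pivot set = {D,i}, free = {ℓ,X1,X2,X3,X4,X5}
RREF:
  r0: [   1    1    0    3    1   -3    2    1]
  r1: [   0    0    1   -3    0    3    3    2]
Fix exponent of X5 at 1, ℓ at 0, X1 at 0, X2 at 0, X3 at 0, X4 at 0; solve each RREF row for its pivot's exponent:
  r0: exp(D) + (1)·1 = 0 ⇒ exp(D) = -1
  r1: exp(i) + (2)·1 = 0 ⇒ exp(i) = -2
Π_6 = D^-1 · i^-2 · X5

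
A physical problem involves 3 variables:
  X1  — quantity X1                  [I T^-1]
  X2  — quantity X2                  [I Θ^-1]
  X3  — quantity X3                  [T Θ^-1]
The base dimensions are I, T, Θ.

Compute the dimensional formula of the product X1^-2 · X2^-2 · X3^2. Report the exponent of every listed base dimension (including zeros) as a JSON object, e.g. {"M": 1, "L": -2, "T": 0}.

Dimensional matrix (I×T×Θ by X1×X2×X3):
  I: [ 1  1  0]
  T: [-1  0  1]
  Θ: [ 0 -1 -1]
  [I]: (-2)·1+(-2)·1+(2)·0 = -4
  [T]: (-2)·-1+(-2)·0+(2)·1 = 4
  [Θ]: (-2)·0+(-2)·-1+(2)·-1 = 0
⇒ I^-4 T^4

{"I": -4, "T": 4, "Θ": 0}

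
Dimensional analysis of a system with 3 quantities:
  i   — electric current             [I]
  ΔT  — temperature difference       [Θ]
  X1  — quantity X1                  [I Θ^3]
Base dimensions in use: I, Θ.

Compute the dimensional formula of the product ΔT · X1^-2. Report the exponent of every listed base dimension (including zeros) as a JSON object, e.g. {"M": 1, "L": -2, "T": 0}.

{"I": -2, "Θ": -5}

Write exponents as rows I,Θ / cols i,ΔT,X1:
  I: [ 1  0  1]
  Θ: [ 0  1  3]
  [I]: (1)·0+(-2)·1 = -2
  [Θ]: (1)·1+(-2)·3 = -5
⇒ I^-2 Θ^-5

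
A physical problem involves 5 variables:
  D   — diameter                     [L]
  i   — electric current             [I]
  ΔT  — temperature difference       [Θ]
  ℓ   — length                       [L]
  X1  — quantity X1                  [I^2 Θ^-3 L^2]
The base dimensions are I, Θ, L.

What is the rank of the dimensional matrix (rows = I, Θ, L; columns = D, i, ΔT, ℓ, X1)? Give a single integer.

3

Write exponents as rows I,Θ,L / cols D,i,ΔT,ℓ,X1:
  I: [ 0  1  0  0  2]
  Θ: [ 0  0  1  0 -3]
  L: [ 1  0  0  1  2]
Echelon form has 3 nonzero rows (pivots: D,i,ΔT)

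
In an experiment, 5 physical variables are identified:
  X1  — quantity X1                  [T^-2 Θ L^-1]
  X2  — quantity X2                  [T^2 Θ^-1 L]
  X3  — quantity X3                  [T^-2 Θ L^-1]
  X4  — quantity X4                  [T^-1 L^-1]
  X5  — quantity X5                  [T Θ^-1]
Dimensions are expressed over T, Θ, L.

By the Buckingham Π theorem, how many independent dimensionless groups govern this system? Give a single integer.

3

Dimensional matrix (T×Θ×L by X1×X2×X3×X4×X5):
  T: [-2  2 -2 -1  1]
  Θ: [ 1 -1  1  0 -1]
  L: [-1  1 -1 -1  0]
Row reduction gives pivot columns X1,X4; rank = 2
Π count = n − r = 5 − 2 = 3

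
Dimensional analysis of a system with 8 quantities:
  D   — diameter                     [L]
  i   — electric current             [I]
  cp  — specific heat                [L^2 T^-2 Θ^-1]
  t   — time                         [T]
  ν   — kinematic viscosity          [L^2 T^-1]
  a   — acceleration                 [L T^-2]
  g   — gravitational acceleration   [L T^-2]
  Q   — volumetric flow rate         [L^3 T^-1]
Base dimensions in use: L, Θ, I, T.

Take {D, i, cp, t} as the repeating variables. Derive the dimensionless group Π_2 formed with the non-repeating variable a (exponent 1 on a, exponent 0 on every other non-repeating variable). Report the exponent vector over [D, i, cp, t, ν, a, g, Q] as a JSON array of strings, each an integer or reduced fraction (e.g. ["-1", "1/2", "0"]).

["-1", "0", "0", "2", "0", "1", "0", "0"]

Write exponents as rows L,Θ,I,T / cols D,i,cp,t,ν,a,g,Q:
  L: [ 1  0  2  0  2  1  1  3]
  Θ: [ 0  0 -1  0  0  0  0  0]
  I: [ 0  1  0  0  0  0  0  0]
  T: [ 0  0 -2  1 -1 -2 -2 -1]
RREF → pivots at {D,i,cp,t} ⇒ r = 4
Pivot set = {D,i,cp,t}, free = {ν,a,g,Q}
RREF:
  r0: [   1    0    0    0    2    1    1    3]
  r1: [   0    1    0    0    0    0    0    0]
  r2: [   0    0    1    0    0    0    0    0]
  r3: [   0    0    0    1   -1   -2   -2   -1]
Fix exponent of a at 1, ν at 0, g at 0, Q at 0; solve each RREF row for its pivot's exponent:
  r0: exp(D) + (1)·1 = 0 ⇒ exp(D) = -1
  r1: exp(i) + (0)·1 = 0 ⇒ exp(i) = 0
  r2: exp(cp) + (0)·1 = 0 ⇒ exp(cp) = 0
  r3: exp(t) + (-2)·1 = 0 ⇒ exp(t) = 2
Π_2 = D^-1 · t^2 · a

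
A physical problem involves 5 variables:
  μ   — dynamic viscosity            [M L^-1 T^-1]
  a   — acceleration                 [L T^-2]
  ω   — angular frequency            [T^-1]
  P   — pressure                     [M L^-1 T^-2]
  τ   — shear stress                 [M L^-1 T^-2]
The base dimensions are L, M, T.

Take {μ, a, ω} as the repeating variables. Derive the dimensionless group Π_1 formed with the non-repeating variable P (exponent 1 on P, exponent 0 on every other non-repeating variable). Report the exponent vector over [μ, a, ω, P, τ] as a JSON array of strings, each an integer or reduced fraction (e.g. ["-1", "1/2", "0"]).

["-1", "0", "-1", "1", "0"]

Write exponents as rows L,M,T / cols μ,a,ω,P,τ:
  L: [-1  1  0 -1 -1]
  M: [ 1  0  0  1  1]
  T: [-1 -2 -1 -2 -2]
Echelon form has 3 nonzero rows (pivots: μ,a,ω)
Pivot set = {μ,a,ω}, free = {P,τ}
RREF:
  r0: [   1    0    0    1    1]
  r1: [   0    1    0    0    0]
  r2: [   0    0    1    1    1]
Fix exponent of P at 1, τ at 0; solve each RREF row for its pivot's exponent:
  r0: exp(μ) + (1)·1 = 0 ⇒ exp(μ) = -1
  r1: exp(a) + (0)·1 = 0 ⇒ exp(a) = 0
  r2: exp(ω) + (1)·1 = 0 ⇒ exp(ω) = -1
Π_1 = μ^-1 · ω^-1 · P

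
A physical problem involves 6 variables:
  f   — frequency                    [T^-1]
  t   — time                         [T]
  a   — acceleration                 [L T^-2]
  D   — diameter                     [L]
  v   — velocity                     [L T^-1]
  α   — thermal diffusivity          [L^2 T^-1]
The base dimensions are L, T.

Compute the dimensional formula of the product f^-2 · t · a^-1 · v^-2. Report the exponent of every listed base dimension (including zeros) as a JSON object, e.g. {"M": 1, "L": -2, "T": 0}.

{"L": -3, "T": 7}

Exponent matrix [L,T] × [f,t,a,D,v,α]:
  L: [ 0  0  1  1  1  2]
  T: [-1  1 -2  0 -1 -1]
  [L]: (-2)·0+(1)·0+(-1)·1+(-2)·1 = -3
  [T]: (-2)·-1+(1)·1+(-1)·-2+(-2)·-1 = 7
⇒ L^-3 T^7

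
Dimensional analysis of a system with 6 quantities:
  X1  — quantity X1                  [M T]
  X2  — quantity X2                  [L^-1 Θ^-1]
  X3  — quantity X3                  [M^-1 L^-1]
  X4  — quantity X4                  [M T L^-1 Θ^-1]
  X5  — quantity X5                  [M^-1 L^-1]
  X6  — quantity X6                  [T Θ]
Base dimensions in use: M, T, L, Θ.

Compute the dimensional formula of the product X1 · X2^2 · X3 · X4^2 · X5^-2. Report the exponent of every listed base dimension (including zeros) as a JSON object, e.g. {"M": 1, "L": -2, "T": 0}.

{"M": 4, "T": 3, "L": -3, "Θ": -4}

Dimensional matrix (M×T×L×Θ by X1×X2×X3×X4×X5×X6):
  M: [ 1  0 -1  1 -1  0]
  T: [ 1  0  0  1  0  1]
  L: [ 0 -1 -1 -1 -1  0]
  Θ: [ 0 -1  0 -1  0  1]
  [M]: (1)·1+(2)·0+(1)·-1+(2)·1+(-2)·-1 = 4
  [T]: (1)·1+(2)·0+(1)·0+(2)·1+(-2)·0 = 3
  [L]: (1)·0+(2)·-1+(1)·-1+(2)·-1+(-2)·-1 = -3
  [Θ]: (1)·0+(2)·-1+(1)·0+(2)·-1+(-2)·0 = -4
⇒ M^4 T^3 L^-3 Θ^-4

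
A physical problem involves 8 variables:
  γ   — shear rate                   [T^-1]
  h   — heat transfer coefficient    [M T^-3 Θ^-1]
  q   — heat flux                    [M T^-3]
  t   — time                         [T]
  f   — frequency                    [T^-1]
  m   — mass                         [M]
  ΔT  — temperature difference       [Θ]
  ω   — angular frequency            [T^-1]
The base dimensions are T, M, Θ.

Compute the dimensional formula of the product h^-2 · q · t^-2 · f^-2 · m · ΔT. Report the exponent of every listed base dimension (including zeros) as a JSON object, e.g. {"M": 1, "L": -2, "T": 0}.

Write exponents as rows T,M,Θ / cols γ,h,q,t,f,m,ΔT,ω:
  T: [-1 -3 -3  1 -1  0  0 -1]
  M: [ 0  1  1  0  0  1  0  0]
  Θ: [ 0 -1  0  0  0  0  1  0]
  [T]: (-2)·-3+(1)·-3+(-2)·1+(-2)·-1+(1)·0+(1)·0 = 3
  [M]: (-2)·1+(1)·1+(-2)·0+(-2)·0+(1)·1+(1)·0 = 0
  [Θ]: (-2)·-1+(1)·0+(-2)·0+(-2)·0+(1)·0+(1)·1 = 3
⇒ T^3 Θ^3

{"T": 3, "M": 0, "Θ": 3}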